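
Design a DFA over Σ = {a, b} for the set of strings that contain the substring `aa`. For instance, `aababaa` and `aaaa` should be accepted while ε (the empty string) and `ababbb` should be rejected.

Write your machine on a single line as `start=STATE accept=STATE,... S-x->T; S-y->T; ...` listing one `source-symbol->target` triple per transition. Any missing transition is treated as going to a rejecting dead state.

States q0..q1 record the length of the longest prefix of `aa` that matches the current input suffix. Reaching q2 means `aa` has been seen, and we stay there forever. Accept from q2.
A 3-state machine:
        a   b  
>  q0   q1  q0 
   q1   q2  q0 
 * q2   q2  q2 
(> = start, * = accepting)

start=q0; accept=q2; q0-a->q1; q0-b->q0; q1-a->q2; q1-b->q0; q2-a->q2; q2-b->q2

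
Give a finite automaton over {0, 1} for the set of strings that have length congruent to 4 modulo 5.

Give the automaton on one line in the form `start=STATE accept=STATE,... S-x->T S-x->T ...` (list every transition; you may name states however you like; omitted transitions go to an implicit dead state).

start=q0 accept=q4 q0-0->q1 q0-1->q1 q1-0->q2 q1-1->q2 q2-0->q3 q2-1->q3 q3-0->q4 q3-1->q4 q4-0->q0 q4-1->q0

Only the length mod 5 matters, so use a 5-cycle: from any state, every input symbol moves to the next state, wrapping q4 back to q0. Mark q4 accepting.
5 states suffice.
        0   1  
>  q0   q1  q1 
   q1   q2  q2 
   q2   q3  q3 
   q3   q4  q4 
 * q4   q0  q0 
(> = start, * = accepting)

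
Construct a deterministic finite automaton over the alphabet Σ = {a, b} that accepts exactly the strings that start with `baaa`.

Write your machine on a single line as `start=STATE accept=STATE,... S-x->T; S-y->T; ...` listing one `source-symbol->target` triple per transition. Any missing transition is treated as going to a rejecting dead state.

Check the first 4 symbols one by one: s0 through s3 record how many have matched `baaa` so far; any wrong symbol goes to the dead state s5. After all 4 match we enter the accepting sink s4.
        a   b  
>  s0   s5  s1 
   s1   s2  s5 
   s2   s3  s5 
   s3   s4  s5 
 * s4   s4  s4 
   s5   s5  s5 
(> = start, * = accepting)

start=s0; accept=s4; s0-a->s5; s0-b->s1; s1-a->s2; s1-b->s5; s2-a->s3; s2-b->s5; s3-a->s4; s3-b->s5; s4-a->s4; s4-b->s4; s5-a->s5; s5-b->s5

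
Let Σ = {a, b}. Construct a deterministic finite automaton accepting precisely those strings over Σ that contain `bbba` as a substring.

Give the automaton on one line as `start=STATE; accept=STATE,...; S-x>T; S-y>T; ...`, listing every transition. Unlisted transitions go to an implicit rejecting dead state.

Track how much of `bbba` has been matched so far: state q0 is no progress, q4 is the absorbing accept state reached once `bbba` has occurred. Intermediate states record partial matches; on a mismatch, fall back to the longest reusable overlap.
A 5-state machine:
        a   b  
>  q0   q0  q1 
   q1   q0  q2 
   q2   q0  q3 
   q3   q4  q3 
 * q4   q4  q4 
(> = start, * = accepting)

start=q0; accept=q4; q0-a>q0; q0-b>q1; q1-a>q0; q1-b>q2; q2-a>q0; q2-b>q3; q3-a>q4; q3-b>q3; q4-a>q4; q4-b>q4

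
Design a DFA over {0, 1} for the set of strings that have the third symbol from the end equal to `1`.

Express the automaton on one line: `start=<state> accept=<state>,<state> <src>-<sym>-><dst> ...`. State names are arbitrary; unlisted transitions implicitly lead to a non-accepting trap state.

Because acceptance depends on a position counted from the end, the machine has to buffer the most recent 3 symbols. Make each state the string of the last up-to-3 symbols read; on input `x` shift the window left and append `x`. Accept when the buffered window has length 3 and begins with `1`.
       0  1 
>  A   B  C 
   B   D  E 
   C   F  G 
   D   H  I 
   E   J  K 
   F   L  M 
   G   N  O 
   H   H  I 
   I   J  K 
   J   L  M 
   K   N  O 
 * L   H  I 
 * M   J  K 
 * N   L  M 
 * O   N  O 
(> = start, * = accepting)

start=A accept=L,M,N,O A-0->B A-1->C B-0->D B-1->E C-0->F C-1->G D-0->H D-1->I E-0->J E-1->K F-0->L F-1->M G-0->N G-1->O H-0->H H-1->I I-0->J I-1->K J-0->L J-1->M K-0->N K-1->O L-0->H L-1->I M-0->J M-1->K N-0->L N-1->M O-0->N O-1->O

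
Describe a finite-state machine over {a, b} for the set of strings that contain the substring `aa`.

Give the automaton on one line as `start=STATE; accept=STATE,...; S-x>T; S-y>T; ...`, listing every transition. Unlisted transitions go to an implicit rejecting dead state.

start=s0; accept=s2; s0-a>s1; s0-b>s0; s1-a>s2; s1-b>s0; s2-a>s2; s2-b>s2

States s0..s1 record the length of the longest prefix of `aa` that matches the current input suffix. Reaching s2 means `aa` has been seen, and we stay there forever. Accept from s2.
With 3 states:
        a   b  
>  s0   s1  s0 
   s1   s2  s0 
 * s2   s2  s2 
(> = start, * = accepting)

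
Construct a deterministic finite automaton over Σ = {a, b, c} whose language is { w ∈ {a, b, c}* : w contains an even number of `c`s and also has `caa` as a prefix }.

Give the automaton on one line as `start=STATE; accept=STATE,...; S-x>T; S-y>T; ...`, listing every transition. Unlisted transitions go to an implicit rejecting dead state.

Run two small machines in parallel and take their product. The first has 2 states tracking the count of `c`s modulo 2; the second has 5 states tracking whether the input so far still matches the prefix `caa`. A product state is a pair (one from each), accepting exactly when both do. After merging equivalent states the machine shrinks.
A 6-state machine:
        a   b   c  
>  q0   q1  q1  q2 
   q1   q1  q1  q1 
   q2   q3  q1  q1 
   q3   q4  q1  q1 
   q4   q4  q4  q5 
 * q5   q5  q5  q4 
(> = start, * = accepting)

start=q0; accept=q5; q0-a>q1; q0-b>q1; q0-c>q2; q1-a>q1; q1-b>q1; q1-c>q1; q2-a>q3; q2-b>q1; q2-c>q1; q3-a>q4; q3-b>q1; q3-c>q1; q4-a>q4; q4-b>q4; q4-c>q5; q5-a>q5; q5-b>q5; q5-c>q4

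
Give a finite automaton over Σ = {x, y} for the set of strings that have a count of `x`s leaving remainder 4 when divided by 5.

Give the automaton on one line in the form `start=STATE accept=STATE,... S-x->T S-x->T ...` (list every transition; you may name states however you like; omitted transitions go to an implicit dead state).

Keep the running count of `x`s modulo 5: each `x` advances along the cycle S0 → S1 → S2 → S3 → S4 → S0 while other symbols loop. Accept at S4.
A 5-state machine:
        x   y  
>  S0   S1  S0 
   S1   S2  S1 
   S2   S3  S2 
   S3   S4  S3 
 * S4   S0  S4 
(> = start, * = accepting)

start=S0 accept=S4 S0-x->S1 S0-y->S0 S1-x->S2 S1-y->S1 S2-x->S3 S2-y->S2 S3-x->S4 S3-y->S3 S4-x->S0 S4-y->S4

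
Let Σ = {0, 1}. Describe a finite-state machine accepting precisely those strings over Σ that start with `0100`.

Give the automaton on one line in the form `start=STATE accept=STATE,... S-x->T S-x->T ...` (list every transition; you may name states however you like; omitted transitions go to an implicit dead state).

start=s0 accept=s4 s0-0->s1 s0-1->s5 s1-0->s5 s1-1->s2 s2-0->s3 s2-1->s5 s3-0->s4 s3-1->s5 s4-0->s4 s4-1->s4 s5-0->s5 s5-1->s5

Walk along `0100` while the input agrees: from s0 take `0` to s1, and so on. Any deviation drops to the rejecting sink s5. Once s4 is reached the prefix is confirmed and every continuation is accepted.
        0   1  
>  s0   s1  s5 
   s1   s5  s2 
   s2   s3  s5 
   s3   s4  s5 
 * s4   s4  s4 
   s5   s5  s5 
(> = start, * = accepting)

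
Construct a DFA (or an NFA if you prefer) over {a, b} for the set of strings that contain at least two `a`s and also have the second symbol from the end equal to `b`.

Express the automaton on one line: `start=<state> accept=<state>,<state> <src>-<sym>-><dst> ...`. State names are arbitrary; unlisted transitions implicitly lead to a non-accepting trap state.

Handle the two conditions separately and then intersect. The first has 4 states tracking the count of `a`s, saturating at 3; the second has 7 states tracking the last 2 symbols read. A product state is a pair (one from each), accepting exactly when both do. After merging equivalent states the machine shrinks.
A 7-state machine:
        a   b  
>  q0   q1  q0 
   q1   q2  q3 
   q2   q2  q4 
   q3   q5  q3 
   q4   q5  q6 
 * q5   q2  q4 
 * q6   q5  q6 
(> = start, * = accepting)

start=q0 accept=q5,q6 q0-a->q1 q0-b->q0 q1-a->q2 q1-b->q3 q2-a->q2 q2-b->q4 q3-a->q5 q3-b->q3 q4-a->q5 q4-b->q6 q5-a->q2 q5-b->q4 q6-a->q5 q6-b->q6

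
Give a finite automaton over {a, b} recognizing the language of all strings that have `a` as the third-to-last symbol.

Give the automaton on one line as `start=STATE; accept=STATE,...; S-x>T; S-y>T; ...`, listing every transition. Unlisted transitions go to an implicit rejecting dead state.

start=q0; accept=q7,q8,q9,q10; q0-a>q1; q0-b>q2; q1-a>q3; q1-b>q4; q2-a>q5; q2-b>q6; q3-a>q7; q3-b>q8; q4-a>q9; q4-b>q10; q5-a>q11; q5-b>q12; q6-a>q13; q6-b>q14; q7-a>q7; q7-b>q8; q8-a>q9; q8-b>q10; q9-a>q11; q9-b>q12; q10-a>q13; q10-b>q14; q11-a>q7; q11-b>q8; q12-a>q9; q12-b>q10; q13-a>q11; q13-b>q12; q14-a>q13; q14-b>q14

Because acceptance depends on a position counted from the end, the machine has to buffer the most recent 3 symbols. Make each state the string of the last up-to-3 symbols read; on input `x` shift the window left and append `x`. Accept when the buffered window has length 3 and begins with `a`.
A 15-state machine:
          a    b  
>  q0     q1   q2 
   q1     q3   q4 
   q2     q5   q6 
   q3     q7   q8 
   q4     q9  q10 
   q5    q11  q12 
   q6    q13  q14 
 * q7     q7   q8 
 * q8     q9  q10 
 * q9    q11  q12 
 * q10   q13  q14 
   q11    q7   q8 
   q12    q9  q10 
   q13   q11  q12 
   q14   q13  q14 
(> = start, * = accepting)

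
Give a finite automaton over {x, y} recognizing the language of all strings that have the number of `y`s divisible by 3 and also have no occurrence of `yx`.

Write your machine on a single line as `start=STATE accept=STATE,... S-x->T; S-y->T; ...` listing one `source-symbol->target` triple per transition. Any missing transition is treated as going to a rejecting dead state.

Run two small machines in parallel and take their product. One (3 states) tracks the count of `y`s modulo 3; the other (3 states) tracks partial matches of the forbidden pattern `yx`. Each combined state is a pair, one component from each; accept when both components accept. After merging equivalent states the machine shrinks.
With 5 states:
        x   y  
>* s0   s0  s1 
   s1   s2  s3 
   s2   s2  s2 
   s3   s2  s4 
 * s4   s2  s1 
(> = start, * = accepting)

start=s0; accept=s0,s4; s0-x->s0; s0-y->s1; s1-x->s2; s1-y->s3; s2-x->s2; s2-y->s2; s3-x->s2; s3-y->s4; s4-x->s2; s4-y->s1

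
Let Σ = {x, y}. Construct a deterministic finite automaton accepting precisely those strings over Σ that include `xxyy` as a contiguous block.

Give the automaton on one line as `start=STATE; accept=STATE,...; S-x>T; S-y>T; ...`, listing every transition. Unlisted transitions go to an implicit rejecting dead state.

start=S0; accept=S4; S0-x>S1; S0-y>S0; S1-x>S2; S1-y>S0; S2-x>S2; S2-y>S3; S3-x>S1; S3-y>S4; S4-x>S4; S4-y>S4

Track how much of `xxyy` has been matched so far: state S0 is no progress, S4 is the absorbing accept state reached once `xxyy` has occurred. Intermediate states record partial matches; on a mismatch, fall back to the longest reusable overlap.
        x   y  
>  S0   S1  S0 
   S1   S2  S0 
   S2   S2  S3 
   S3   S1  S4 
 * S4   S4  S4 
(> = start, * = accepting)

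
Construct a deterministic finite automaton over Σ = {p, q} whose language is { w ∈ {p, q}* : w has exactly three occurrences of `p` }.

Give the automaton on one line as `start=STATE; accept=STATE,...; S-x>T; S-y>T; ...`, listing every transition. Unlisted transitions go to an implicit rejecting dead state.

start=S0; accept=S3; S0-p>S1; S0-q>S0; S1-p>S2; S1-q>S1; S2-p>S3; S2-q>S2; S3-p>S4; S3-q>S3; S4-p>S4; S4-q>S4

Only the number of `p`s matters, and only up to 4. Make a chain S0 → S1 → S2 → S3 → S4 advanced by each `p` (with S4 absorbing); every other symbol self-loops. The accepting set is {S3}.
        p   q  
>  S0   S1  S0 
   S1   S2  S1 
   S2   S3  S2 
 * S3   S4  S3 
   S4   S4  S4 
(> = start, * = accepting)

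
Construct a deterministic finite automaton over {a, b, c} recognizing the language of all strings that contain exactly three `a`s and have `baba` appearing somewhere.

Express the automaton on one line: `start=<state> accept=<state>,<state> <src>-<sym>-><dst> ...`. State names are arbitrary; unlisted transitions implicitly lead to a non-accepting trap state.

start=S0 accept=S18 S0-a->S1 S0-b->S2 S0-c->S0 S1-a->S3 S1-b->S4 S1-c->S1 S2-a->S5 S2-b->S2 S2-c->S0 S3-a->S6 S3-b->S7 S3-c->S3 S4-a->S8 S4-b->S4 S4-c->S1 S5-a->S3 S5-b->S9 S5-c->S1 S6-a->S10 S6-b->S11 S6-c->S6 S7-a->S12 S7-b->S7 S7-c->S3 S8-a->S6 S8-b->S13 S8-c->S3 S9-a->S14 S9-b->S4 S9-c->S1 S10-a->S10 S10-b->S15 S10-c->S10 S11-a->S16 S11-b->S11 S11-c->S6 S12-a->S10 S12-b->S17 S12-c->S6 S13-a->S18 S13-b->S7 S13-c->S3 S14-a->S18 S14-b->S14 S14-c->S14 S15-a->S16 S15-b->S15 S15-c->S10 S16-a->S10 S16-b->S19 S16-c->S10 S17-a->S20 S17-b->S11 S17-c->S6 S18-a->S20 S18-b->S18 S18-c->S18 S19-a->S20 S19-b->S15 S19-c->S10 S20-a->S20 S20-b->S20 S20-c->S20

Build one automaton per condition and run them in lockstep. One (5 states) tracks the count of `a`s, saturating at 4; the other (5 states) tracks whether and how much of `baba` has been seen. Each combined state is a pair, one component from each; accept when both components accept.
21 states suffice.
          a    b    c  
>  S0     S1   S2   S0 
   S1     S3   S4   S1 
   S2     S5   S2   S0 
   S3     S6   S7   S3 
   S4     S8   S4   S1 
   S5     S3   S9   S1 
   S6    S10  S11   S6 
   S7    S12   S7   S3 
   S8     S6  S13   S3 
   S9    S14   S4   S1 
   S10   S10  S15  S10 
   S11   S16  S11   S6 
   S12   S10  S17   S6 
   S13   S18   S7   S3 
   S14   S18  S14  S14 
   S15   S16  S15  S10 
   S16   S10  S19  S10 
   S17   S20  S11   S6 
 * S18   S20  S18  S18 
   S19   S20  S15  S10 
   S20   S20  S20  S20 
(> = start, * = accepting)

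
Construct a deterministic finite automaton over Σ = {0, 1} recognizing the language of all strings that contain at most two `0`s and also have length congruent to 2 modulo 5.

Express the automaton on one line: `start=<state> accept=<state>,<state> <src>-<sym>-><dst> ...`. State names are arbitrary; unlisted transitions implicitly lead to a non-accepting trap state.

start=q0 accept=q3,q4,q5 q0-0->q1 q0-1->q2 q1-0->q3 q1-1->q4 q2-0->q4 q2-1->q5 q3-0->q6 q3-1->q7 q4-0->q7 q4-1->q8 q5-0->q8 q5-1->q9 q6-0->q6 q6-1->q6 q7-0->q6 q7-1->q10 q8-0->q10 q8-1->q11 q9-0->q11 q9-1->q12 q10-0->q6 q10-1->q13 q11-0->q13 q11-1->q14 q12-0->q14 q12-1->q0 q13-0->q6 q13-1->q15 q14-0->q15 q14-1->q1 q15-0->q6 q15-1->q3

Build one automaton per condition and run them in lockstep. The first has 4 states tracking the count of `0`s, saturating at 3; the second has 5 states tracking the input length modulo 5. A product state is a pair (one from each), accepting exactly when both do. Equivalent product states are then merged.
With 16 states:
          0    1  
>  q0     q1   q2 
   q1     q3   q4 
   q2     q4   q5 
 * q3     q6   q7 
 * q4     q7   q8 
 * q5     q8   q9 
   q6     q6   q6 
   q7     q6  q10 
   q8    q10  q11 
   q9    q11  q12 
   q10    q6  q13 
   q11   q13  q14 
   q12   q14   q0 
   q13    q6  q15 
   q14   q15   q1 
   q15    q6   q3 
(> = start, * = accepting)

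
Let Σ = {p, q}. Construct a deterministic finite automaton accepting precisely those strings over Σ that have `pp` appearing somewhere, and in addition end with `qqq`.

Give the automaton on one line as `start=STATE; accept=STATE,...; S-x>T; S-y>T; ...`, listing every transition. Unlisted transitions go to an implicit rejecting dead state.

Run two small machines in parallel and take their product. One (3 states) tracks whether and how much of `pp` has been seen; the other (4 states) tracks how much of the suffix `qqq` has currently been matched. Each combined state is a pair, one component from each; accept when both components accept.
9 states suffice.
       p  q 
>  A   B  C 
   B   D  C 
   C   B  E 
   D   D  F 
   E   B  G 
   F   D  H 
   G   B  G 
   H   D  I 
 * I   D  I 
(> = start, * = accepting)

start=A; accept=I; A-p>B; A-q>C; B-p>D; B-q>C; C-p>B; C-q>E; D-p>D; D-q>F; E-p>B; E-q>G; F-p>D; F-q>H; G-p>B; G-q>G; H-p>D; H-q>I; I-p>D; I-q>I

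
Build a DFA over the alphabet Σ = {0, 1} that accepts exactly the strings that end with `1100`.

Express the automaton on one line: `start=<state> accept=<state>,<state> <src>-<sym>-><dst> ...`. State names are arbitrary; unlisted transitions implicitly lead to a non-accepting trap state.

Remember how much of `1100` the current input suffix matches. State s0 means no match yet; s1 means the last symbol is `1`; s2 means the last 2 symbols are `11`; s3 means the last 3 symbols are `110`; s4 means the last 4 symbols are `1100`. Only s4 accepts. On a mismatch, fall back to the longest proper suffix that is still a prefix of `1100`.
With 5 states:
        0   1  
>  s0   s0  s1 
   s1   s0  s2 
   s2   s3  s2 
   s3   s4  s1 
 * s4   s0  s1 
(> = start, * = accepting)

start=s0 accept=s4 s0-0->s0 s0-1->s1 s1-0->s0 s1-1->s2 s2-0->s3 s2-1->s2 s3-0->s4 s3-1->s1 s4-0->s0 s4-1->s1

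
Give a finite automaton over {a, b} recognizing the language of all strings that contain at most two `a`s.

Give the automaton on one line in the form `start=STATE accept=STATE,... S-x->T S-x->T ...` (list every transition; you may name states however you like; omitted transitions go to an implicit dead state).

Count `a`s, saturating at 3: states s0 through s2 mean 0 through 2 `a`s seen; s3 means more than 2. Each `a` increments (capped at s3); other symbols loop. Accept from {s0, s1, s2}.
With 4 states:
        a   b  
>* s0   s1  s0 
 * s1   s2  s1 
 * s2   s3  s2 
   s3   s3  s3 
(> = start, * = accepting)

start=s0 accept=s0,s1,s2 s0-a->s1 s0-b->s0 s1-a->s2 s1-b->s1 s2-a->s3 s2-b->s2 s3-a->s3 s3-b->s3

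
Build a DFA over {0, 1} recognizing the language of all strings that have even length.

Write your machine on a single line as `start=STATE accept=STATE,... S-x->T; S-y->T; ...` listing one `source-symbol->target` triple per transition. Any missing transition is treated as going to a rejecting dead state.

start=s0; accept=s0; s0-0->s1; s0-1->s1; s1-0->s0; s1-1->s0

Count input length modulo 2: every symbol advances one step around the cycle s0 → s1 → s0. Accept at s0.
2 states suffice.
        0   1  
>* s0   s1  s1 
   s1   s0  s0 
(> = start, * = accepting)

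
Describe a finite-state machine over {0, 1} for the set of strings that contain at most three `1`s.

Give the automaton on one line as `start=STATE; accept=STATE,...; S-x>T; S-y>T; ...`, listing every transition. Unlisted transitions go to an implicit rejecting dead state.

start=q0; accept=q0,q1,q2,q3; q0-0>q0; q0-1>q1; q1-0>q1; q1-1>q2; q2-0>q2; q2-1>q3; q3-0>q3; q3-1>q4; q4-0>q4; q4-1>q4

Count `1`s, saturating at 4: states q0 through q3 mean 0 through 3 `1`s seen; q4 means more than 3. Each `1` increments (capped at q4); other symbols loop. Accept from {q0, q1, q2, q3}.
        0   1  
>* q0   q0  q1 
 * q1   q1  q2 
 * q2   q2  q3 
 * q3   q3  q4 
   q4   q4  q4 
(> = start, * = accepting)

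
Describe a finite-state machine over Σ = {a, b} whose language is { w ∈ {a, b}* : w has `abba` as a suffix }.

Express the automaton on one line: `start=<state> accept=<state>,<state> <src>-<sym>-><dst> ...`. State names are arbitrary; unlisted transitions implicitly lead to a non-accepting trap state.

Let each state record the length of the longest suffix of the input read so far that is also a prefix of `abba`. s1 means the last symbol is `a`; s2 means the last 2 symbols are `ab`; s3 means the last 3 symbols are `abb`; s4 means the last 4 symbols are `abba`. Accept only at s4, where the string currently ends in `abba`.
With 5 states:
        a   b  
>  s0   s1  s0 
   s1   s1  s2 
   s2   s1  s3 
   s3   s4  s0 
 * s4   s1  s2 
(> = start, * = accepting)

start=s0 accept=s4 s0-a->s1 s0-b->s0 s1-a->s1 s1-b->s2 s2-a->s1 s2-b->s3 s3-a->s4 s3-b->s0 s4-a->s1 s4-b->s2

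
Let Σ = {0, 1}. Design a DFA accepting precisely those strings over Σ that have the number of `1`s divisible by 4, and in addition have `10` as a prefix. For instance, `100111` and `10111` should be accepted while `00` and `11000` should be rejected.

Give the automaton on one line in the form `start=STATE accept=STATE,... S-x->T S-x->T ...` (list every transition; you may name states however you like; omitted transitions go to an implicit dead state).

start=S0 accept=S6 S0-0->S1 S0-1->S2 S1-0->S1 S1-1->S1 S2-0->S3 S2-1->S1 S3-0->S3 S3-1->S4 S4-0->S4 S4-1->S5 S5-0->S5 S5-1->S6 S6-0->S6 S6-1->S3

Build one automaton per condition and run them in lockstep. The first has 4 states tracking the count of `1`s modulo 4; the second has 4 states tracking whether the input so far still matches the prefix `10`. A product state is a pair (one from each), accepting exactly when both do. Minimizing collapses redundant product states.
        0   1  
>  S0   S1  S2 
   S1   S1  S1 
   S2   S3  S1 
   S3   S3  S4 
   S4   S4  S5 
   S5   S5  S6 
 * S6   S6  S3 
(> = start, * = accepting)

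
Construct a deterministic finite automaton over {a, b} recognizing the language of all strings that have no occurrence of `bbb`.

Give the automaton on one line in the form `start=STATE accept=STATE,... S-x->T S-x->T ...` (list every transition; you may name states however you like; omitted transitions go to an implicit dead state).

Track partial matches of the forbidden pattern `bbb`. State q3 is a dead state reached once `bbb` has occurred; every other state accepts. q0 means no part of `bbb` is currently matched.
        a   b  
>* q0   q0  q1 
 * q1   q0  q2 
 * q2   q0  q3 
   q3   q3  q3 
(> = start, * = accepting)

start=q0 accept=q0,q1,q2 q0-a->q0 q0-b->q1 q1-a->q0 q1-b->q2 q2-a->q0 q2-b->q3 q3-a->q3 q3-b->q3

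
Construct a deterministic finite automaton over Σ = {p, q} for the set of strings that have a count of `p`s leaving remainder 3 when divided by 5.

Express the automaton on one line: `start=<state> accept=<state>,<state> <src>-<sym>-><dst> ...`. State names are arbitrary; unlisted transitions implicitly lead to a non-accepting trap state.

start=S0 accept=S3 S0-p->S1 S0-q->S0 S1-p->S2 S1-q->S1 S2-p->S3 S2-q->S2 S3-p->S4 S3-q->S3 S4-p->S0 S4-q->S4

Keep the running count of `p`s modulo 5: each `p` advances along the cycle S0 → S1 → S2 → S3 → S4 → S0 while other symbols loop. Accept at S3.
With 5 states:
        p   q  
>  S0   S1  S0 
   S1   S2  S1 
   S2   S3  S2 
 * S3   S4  S3 
   S4   S0  S4 
(> = start, * = accepting)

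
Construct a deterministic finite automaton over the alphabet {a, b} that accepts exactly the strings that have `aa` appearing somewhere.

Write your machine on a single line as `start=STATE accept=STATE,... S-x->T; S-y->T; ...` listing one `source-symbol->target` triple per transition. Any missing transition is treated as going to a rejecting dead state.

start=q0; accept=q2; q0-a->q1; q0-b->q0; q1-a->q2; q1-b->q0; q2-a->q2; q2-b->q2

Track how much of `aa` has been matched so far: state q0 is no progress, q2 is the absorbing accept state reached once `aa` has occurred. Intermediate states record partial matches; on a mismatch, fall back to the longest reusable overlap.
With 3 states:
        a   b  
>  q0   q1  q0 
   q1   q2  q0 
 * q2   q2  q2 
(> = start, * = accepting)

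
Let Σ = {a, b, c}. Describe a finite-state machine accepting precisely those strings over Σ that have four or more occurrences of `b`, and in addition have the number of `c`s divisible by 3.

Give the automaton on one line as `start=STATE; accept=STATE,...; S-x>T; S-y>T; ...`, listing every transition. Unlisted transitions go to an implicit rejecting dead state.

Build one automaton per condition and run them in lockstep. The first has 6 states tracking the count of `b`s, saturating at 5; the second has 3 states tracking the count of `c`s modulo 3. A product state is a pair (one from each), accepting exactly when both do. After merging equivalent states the machine shrinks.
          a    b    c  
>  s0     s0   s1   s2 
   s1     s1   s3   s4 
   s2     s2   s4   s5 
   s3     s3   s6   s7 
   s4     s4   s7   s8 
   s5     s5   s8   s0 
   s6     s6   s9  s10 
   s7     s7  s10  s11 
   s8     s8  s11   s1 
 * s9     s9   s9  s12 
   s10   s10  s12  s13 
   s11   s11  s13   s3 
   s12   s12  s12  s14 
   s13   s13  s14   s6 
   s14   s14  s14   s9 
(> = start, * = accepting)

start=s0; accept=s9; s0-a>s0; s0-b>s1; s0-c>s2; s1-a>s1; s1-b>s3; s1-c>s4; s2-a>s2; s2-b>s4; s2-c>s5; s3-a>s3; s3-b>s6; s3-c>s7; s4-a>s4; s4-b>s7; s4-c>s8; s5-a>s5; s5-b>s8; s5-c>s0; s6-a>s6; s6-b>s9; s6-c>s10; s7-a>s7; s7-b>s10; s7-c>s11; s8-a>s8; s8-b>s11; s8-c>s1; s9-a>s9; s9-b>s9; s9-c>s12; s10-a>s10; s10-b>s12; s10-c>s13; s11-a>s11; s11-b>s13; s11-c>s3; s12-a>s12; s12-b>s12; s12-c>s14; s13-a>s13; s13-b>s14; s13-c>s6; s14-a>s14; s14-b>s14; s14-c>s9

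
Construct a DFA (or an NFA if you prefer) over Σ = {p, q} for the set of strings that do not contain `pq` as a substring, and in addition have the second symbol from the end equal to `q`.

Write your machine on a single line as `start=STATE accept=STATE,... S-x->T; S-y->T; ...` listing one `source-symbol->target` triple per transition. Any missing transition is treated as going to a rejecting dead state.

start=S0; accept=S3,S4; S0-p->S1; S0-q->S2; S1-p->S1; S1-q->S1; S2-p->S3; S2-q->S4; S3-p->S1; S3-q->S1; S4-p->S3; S4-q->S4

Handle the two conditions separately and then intersect. The first has 3 states tracking partial matches of the forbidden pattern `pq`; the second has 7 states tracking the last 2 symbols read. A product state is a pair (one from each), accepting exactly when both do. Minimizing collapses redundant product states.
5 states suffice.
        p   q  
>  S0   S1  S2 
   S1   S1  S1 
   S2   S3  S4 
 * S3   S1  S1 
 * S4   S3  S4 
(> = start, * = accepting)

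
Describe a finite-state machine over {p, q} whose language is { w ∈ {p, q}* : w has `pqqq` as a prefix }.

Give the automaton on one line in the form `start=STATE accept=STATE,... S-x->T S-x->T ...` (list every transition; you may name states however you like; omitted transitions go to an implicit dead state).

Walk along `pqqq` while the input agrees: from S0 take `p` to S1, and so on. Any deviation drops to the rejecting sink S5. Once S4 is reached the prefix is confirmed and every continuation is accepted.
6 states suffice.
        p   q  
>  S0   S1  S5 
   S1   S5  S2 
   S2   S5  S3 
   S3   S5  S4 
 * S4   S4  S4 
   S5   S5  S5 
(> = start, * = accepting)

start=S0 accept=S4 S0-p->S1 S0-q->S5 S1-p->S5 S1-q->S2 S2-p->S5 S2-q->S3 S3-p->S5 S3-q->S4 S4-p->S4 S4-q->S4 S5-p->S5 S5-q->S5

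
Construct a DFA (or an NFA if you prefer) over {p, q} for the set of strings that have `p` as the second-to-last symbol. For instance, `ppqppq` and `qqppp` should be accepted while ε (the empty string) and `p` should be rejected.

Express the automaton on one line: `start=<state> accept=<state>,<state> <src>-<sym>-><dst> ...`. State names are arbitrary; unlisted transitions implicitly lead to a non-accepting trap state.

Because acceptance depends on a position counted from the end, the machine has to buffer the most recent 2 symbols. Make each state the string of the last up-to-2 symbols read; on input `x` shift the window left and append `x`. Accept when the buffered window has length 2 and begins with `p`.
7 states suffice.
        p   q  
>  s0   s1  s2 
   s1   s3  s4 
   s2   s5  s6 
 * s3   s3  s4 
 * s4   s5  s6 
   s5   s3  s4 
   s6   s5  s6 
(> = start, * = accepting)

start=s0 accept=s3,s4 s0-p->s1 s0-q->s2 s1-p->s3 s1-q->s4 s2-p->s5 s2-q->s6 s3-p->s3 s3-q->s4 s4-p->s5 s4-q->s6 s5-p->s3 s5-q->s4 s6-p->s5 s6-q->s6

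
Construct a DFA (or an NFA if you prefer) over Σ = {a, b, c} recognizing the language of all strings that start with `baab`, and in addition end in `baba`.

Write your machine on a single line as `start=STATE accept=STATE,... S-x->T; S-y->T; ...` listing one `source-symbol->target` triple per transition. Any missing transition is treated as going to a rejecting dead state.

start=q0; accept=q9; q0-a->q1; q0-b->q2; q0-c->q1; q1-a->q1; q1-b->q1; q1-c->q1; q2-a->q3; q2-b->q1; q2-c->q1; q3-a->q4; q3-b->q1; q3-c->q1; q4-a->q1; q4-b->q5; q4-c->q1; q5-a->q6; q5-b->q5; q5-c->q7; q6-a->q7; q6-b->q8; q6-c->q7; q7-a->q7; q7-b->q5; q7-c->q7; q8-a->q9; q8-b->q5; q8-c->q7; q9-a->q7; q9-b->q8; q9-c->q7

Run two small machines in parallel and take their product. One (6 states) tracks whether the input so far still matches the prefix `baab`; the other (5 states) tracks how much of the suffix `baba` has currently been matched. Each combined state is a pair, one component from each; accept when both components accept. Minimizing collapses redundant product states.
With 10 states:
        a   b   c  
>  q0   q1  q2  q1 
   q1   q1  q1  q1 
   q2   q3  q1  q1 
   q3   q4  q1  q1 
   q4   q1  q5  q1 
   q5   q6  q5  q7 
   q6   q7  q8  q7 
   q7   q7  q5  q7 
   q8   q9  q5  q7 
 * q9   q7  q8  q7 
(> = start, * = accepting)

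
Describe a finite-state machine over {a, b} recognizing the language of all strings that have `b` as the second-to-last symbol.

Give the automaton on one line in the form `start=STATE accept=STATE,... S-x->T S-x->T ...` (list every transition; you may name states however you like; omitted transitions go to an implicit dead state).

start=q0 accept=q5,q6 q0-a->q1 q0-b->q2 q1-a->q3 q1-b->q4 q2-a->q5 q2-b->q6 q3-a->q3 q3-b->q4 q4-a->q5 q4-b->q6 q5-a->q3 q5-b->q4 q6-a->q5 q6-b->q6

A DFA must remember the last 2 symbols (since which symbol is second-to-last isn't known until the input ends). Use one state per possible window of the last ≤2 symbols; accept from those whose window starts with `b`.
With 7 states:
        a   b  
>  q0   q1  q2 
   q1   q3  q4 
   q2   q5  q6 
   q3   q3  q4 
   q4   q5  q6 
 * q5   q3  q4 
 * q6   q5  q6 
(> = start, * = accepting)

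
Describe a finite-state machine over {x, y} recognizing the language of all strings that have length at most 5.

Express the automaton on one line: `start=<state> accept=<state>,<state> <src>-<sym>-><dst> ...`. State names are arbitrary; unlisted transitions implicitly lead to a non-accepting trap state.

start=s0 accept=s0,s1,s2,s3,s4,s5 s0-x->s1 s0-y->s1 s1-x->s2 s1-y->s2 s2-x->s3 s2-y->s3 s3-x->s4 s3-y->s4 s4-x->s5 s4-y->s5 s5-x->s6 s5-y->s6 s6-x->s6 s6-y->s6

Count input length up to 6: every symbol moves from s0 toward s6, which means 'more than 5' and absorbs. Accept from {s0, s1, s2, s3, s4, s5}.
7 states suffice.
        x   y  
>* s0   s1  s1 
 * s1   s2  s2 
 * s2   s3  s3 
 * s3   s4  s4 
 * s4   s5  s5 
 * s5   s6  s6 
   s6   s6  s6 
(> = start, * = accepting)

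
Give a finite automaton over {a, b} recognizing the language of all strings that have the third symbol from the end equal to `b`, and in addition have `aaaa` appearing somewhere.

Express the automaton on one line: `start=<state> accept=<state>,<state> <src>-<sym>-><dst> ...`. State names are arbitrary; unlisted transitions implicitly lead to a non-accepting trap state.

start=s0 accept=s19,s20,s21,s22 s0-a->s1 s0-b->s2 s1-a->s3 s1-b->s4 s2-a->s5 s2-b->s6 s3-a->s7 s3-b->s8 s4-a->s9 s4-b->s10 s5-a->s11 s5-b->s12 s6-a->s13 s6-b->s14 s7-a->s15 s7-b->s8 s8-a->s9 s8-b->s10 s9-a->s11 s9-b->s12 s10-a->s13 s10-b->s14 s11-a->s7 s11-b->s8 s12-a->s9 s12-b->s10 s13-a->s11 s13-b->s12 s14-a->s13 s14-b->s14 s15-a->s15 s15-b->s16 s16-a->s17 s16-b->s18 s17-a->s19 s17-b->s20 s18-a->s21 s18-b->s22 s19-a->s15 s19-b->s16 s20-a->s17 s20-b->s18 s21-a->s19 s21-b->s20 s22-a->s21 s22-b->s22

Run two small machines in parallel and take their product. One (15 states) tracks the last 3 symbols read; the other (5 states) tracks whether and how much of `aaaa` has been seen. Each combined state is a pair, one component from each; accept when both components accept.
With 23 states:
          a    b  
>  s0     s1   s2 
   s1     s3   s4 
   s2     s5   s6 
   s3     s7   s8 
   s4     s9  s10 
   s5    s11  s12 
   s6    s13  s14 
   s7    s15   s8 
   s8     s9  s10 
   s9    s11  s12 
   s10   s13  s14 
   s11    s7   s8 
   s12    s9  s10 
   s13   s11  s12 
   s14   s13  s14 
   s15   s15  s16 
   s16   s17  s18 
   s17   s19  s20 
   s18   s21  s22 
 * s19   s15  s16 
 * s20   s17  s18 
 * s21   s19  s20 
 * s22   s21  s22 
(> = start, * = accepting)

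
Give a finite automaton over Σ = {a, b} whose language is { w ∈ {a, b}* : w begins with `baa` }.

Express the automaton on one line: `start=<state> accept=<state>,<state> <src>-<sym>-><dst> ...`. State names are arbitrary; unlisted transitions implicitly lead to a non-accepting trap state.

Check the first 3 symbols one by one: S0 through S2 record how many have matched `baa` so far; any wrong symbol goes to the dead state S4. After all 3 match we enter the accepting sink S3.
A 5-state machine:
        a   b  
>  S0   S4  S1 
   S1   S2  S4 
   S2   S3  S4 
 * S3   S3  S3 
   S4   S4  S4 
(> = start, * = accepting)

start=S0 accept=S3 S0-a->S4 S0-b->S1 S1-a->S2 S1-b->S4 S2-a->S3 S2-b->S4 S3-a->S3 S3-b->S3 S4-a->S4 S4-b->S4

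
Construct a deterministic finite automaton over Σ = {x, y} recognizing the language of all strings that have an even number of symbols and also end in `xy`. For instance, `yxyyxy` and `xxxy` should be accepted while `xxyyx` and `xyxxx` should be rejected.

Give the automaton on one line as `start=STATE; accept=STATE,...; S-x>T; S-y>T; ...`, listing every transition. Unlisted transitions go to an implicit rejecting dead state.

Handle the two conditions separately and then intersect. The first has 2 states tracking the input length modulo 2; the second has 3 states tracking how much of the suffix `xy` has currently been matched. A product state is a pair (one from each), accepting exactly when both do.
       x  y 
>  A   B  C 
   B   D  E 
   C   D  A 
   D   B  F 
 * E   B  C 
   F   D  A 
(> = start, * = accepting)

start=A; accept=E; A-x>B; A-y>C; B-x>D; B-y>E; C-x>D; C-y>A; D-x>B; D-y>F; E-x>B; E-y>C; F-x>D; F-y>A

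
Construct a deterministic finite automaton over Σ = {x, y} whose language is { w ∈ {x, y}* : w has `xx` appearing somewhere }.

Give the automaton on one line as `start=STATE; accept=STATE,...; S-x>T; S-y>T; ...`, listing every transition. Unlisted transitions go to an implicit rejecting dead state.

States S0..S1 record the length of the longest prefix of `xx` that matches the current input suffix. Reaching S2 means `xx` has been seen, and we stay there forever. Accept from S2.
        x   y  
>  S0   S1  S0 
   S1   S2  S0 
 * S2   S2  S2 
(> = start, * = accepting)

start=S0; accept=S2; S0-x>S1; S0-y>S0; S1-x>S2; S1-y>S0; S2-x>S2; S2-y>S2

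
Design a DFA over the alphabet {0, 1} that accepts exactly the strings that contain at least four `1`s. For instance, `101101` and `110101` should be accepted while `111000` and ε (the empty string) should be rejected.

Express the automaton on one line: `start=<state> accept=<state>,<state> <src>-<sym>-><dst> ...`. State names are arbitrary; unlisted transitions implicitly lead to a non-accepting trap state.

Only the number of `1`s matters, and only up to 5. Make a chain q0 → q1 → q2 → q3 → q4 → q5 advanced by each `1` (with q5 absorbing); every other symbol self-loops. The accepting set is {q4, q5}.
6 states suffice.
        0   1  
>  q0   q0  q1 
   q1   q1  q2 
   q2   q2  q3 
   q3   q3  q4 
 * q4   q4  q5 
 * q5   q5  q5 
(> = start, * = accepting)

start=q0 accept=q4,q5 q0-0->q0 q0-1->q1 q1-0->q1 q1-1->q2 q2-0->q2 q2-1->q3 q3-0->q3 q3-1->q4 q4-0->q4 q4-1->q5 q5-0->q5 q5-1->q5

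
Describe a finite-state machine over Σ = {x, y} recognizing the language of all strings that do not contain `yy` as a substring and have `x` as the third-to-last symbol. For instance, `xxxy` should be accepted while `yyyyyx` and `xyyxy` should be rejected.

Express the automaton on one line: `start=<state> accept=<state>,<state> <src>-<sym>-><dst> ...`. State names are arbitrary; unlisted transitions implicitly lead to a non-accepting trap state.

start=A accept=G,H,I A-x->B A-y->C B-x->D B-y->E C-x->B C-y->F D-x->G D-y->H E-x->I E-y->F F-x->F F-y->F G-x->G G-y->H H-x->I H-y->F I-x->D I-y->E

Run two small machines in parallel and take their product. One (3 states) tracks partial matches of the forbidden pattern `yy`; the other (15 states) tracks the last 3 symbols read. Each combined state is a pair, one component from each; accept when both components accept. Equivalent product states are then merged.
       x  y 
>  A   B  C 
   B   D  E 
   C   B  F 
   D   G  H 
   E   I  F 
   F   F  F 
 * G   G  H 
 * H   I  F 
 * I   D  E 
(> = start, * = accepting)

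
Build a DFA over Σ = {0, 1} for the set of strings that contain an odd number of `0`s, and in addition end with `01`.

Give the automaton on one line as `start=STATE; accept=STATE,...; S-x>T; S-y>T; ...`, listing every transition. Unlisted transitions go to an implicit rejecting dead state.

Handle the two conditions separately and then intersect. The first has 2 states tracking the count of `0`s modulo 2; the second has 3 states tracking how much of the suffix `01` has currently been matched. A product state is a pair (one from each), accepting exactly when both do. Equivalent product states are then merged.
4 states suffice.
        0   1  
>  S0   S1  S0 
   S1   S0  S2 
 * S2   S0  S3 
   S3   S0  S3 
(> = start, * = accepting)

start=S0; accept=S2; S0-0>S1; S0-1>S0; S1-0>S0; S1-1>S2; S2-0>S0; S2-1>S3; S3-0>S0; S3-1>S3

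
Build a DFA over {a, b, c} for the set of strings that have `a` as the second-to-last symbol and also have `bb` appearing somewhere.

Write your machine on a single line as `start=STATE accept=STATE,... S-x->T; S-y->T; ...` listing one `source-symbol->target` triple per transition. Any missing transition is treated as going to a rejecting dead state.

start=s0; accept=s4,s5; s0-a->s0; s0-b->s1; s0-c->s0; s1-a->s0; s1-b->s2; s1-c->s0; s2-a->s3; s2-b->s2; s2-c->s2; s3-a->s4; s3-b->s5; s3-c->s5; s4-a->s4; s4-b->s5; s4-c->s5; s5-a->s3; s5-b->s2; s5-c->s2

Handle the two conditions separately and then intersect. The first has 13 states tracking the last 2 symbols read; the second has 3 states tracking whether and how much of `bb` has been seen. A product state is a pair (one from each), accepting exactly when both do. Minimizing collapses redundant product states.
        a   b   c  
>  s0   s0  s1  s0 
   s1   s0  s2  s0 
   s2   s3  s2  s2 
   s3   s4  s5  s5 
 * s4   s4  s5  s5 
 * s5   s3  s2  s2 
(> = start, * = accepting)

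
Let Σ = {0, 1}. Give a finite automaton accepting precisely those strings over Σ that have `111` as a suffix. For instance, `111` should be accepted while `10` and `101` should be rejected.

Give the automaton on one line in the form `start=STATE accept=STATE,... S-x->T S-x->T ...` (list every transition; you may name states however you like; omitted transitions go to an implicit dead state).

start=q0 accept=q3 q0-0->q0 q0-1->q1 q1-0->q0 q1-1->q2 q2-0->q0 q2-1->q3 q3-0->q0 q3-1->q3

Remember how much of `111` the current input suffix matches. State q0 means no match yet; q1 means the last symbol is `1`; q2 means the last 2 symbols are `11`; q3 means the last 3 symbols are `111`. Only q3 accepts. On a mismatch, fall back to the longest proper suffix that is still a prefix of `111`.
4 states suffice.
        0   1  
>  q0   q0  q1 
   q1   q0  q2 
   q2   q0  q3 
 * q3   q0  q3 
(> = start, * = accepting)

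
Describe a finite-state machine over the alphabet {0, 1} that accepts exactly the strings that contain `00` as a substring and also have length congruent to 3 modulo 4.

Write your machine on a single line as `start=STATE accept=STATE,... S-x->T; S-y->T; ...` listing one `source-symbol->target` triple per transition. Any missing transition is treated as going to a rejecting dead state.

Run two small machines in parallel and take their product. The first has 3 states tracking whether and how much of `00` has been seen; the second has 4 states tracking the input length modulo 4. A product state is a pair (one from each), accepting exactly when both do.
A 12-state machine:
          0    1  
>  S0     S1   S2 
   S1     S3   S4 
   S2     S5   S4 
   S3     S6   S6 
   S4     S7   S8 
   S5     S6   S8 
 * S6     S9   S9 
   S7     S9   S0 
   S8    S10   S0 
   S9    S11  S11 
   S10   S11   S2 
   S11    S3   S3 
(> = start, * = accepting)

start=S0; accept=S6; S0-0->S1; S0-1->S2; S1-0->S3; S1-1->S4; S2-0->S5; S2-1->S4; S3-0->S6; S3-1->S6; S4-0->S7; S4-1->S8; S5-0->S6; S5-1->S8; S6-0->S9; S6-1->S9; S7-0->S9; S7-1->S0; S8-0->S10; S8-1->S0; S9-0->S11; S9-1->S11; S10-0->S11; S10-1->S2; S11-0->S3; S11-1->S3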